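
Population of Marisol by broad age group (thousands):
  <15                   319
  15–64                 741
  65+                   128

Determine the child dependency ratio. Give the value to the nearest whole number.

Youth dependency ratio: 43

Youth dependency ratio = 319 / 741 × 100 = 43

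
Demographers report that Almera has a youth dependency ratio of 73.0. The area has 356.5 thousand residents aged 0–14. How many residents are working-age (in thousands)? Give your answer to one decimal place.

Working-age: 488.4

Youth dependency ratio = youth / working-age × 100
73.0 = 356.5 / W × 100
⇒ 488.4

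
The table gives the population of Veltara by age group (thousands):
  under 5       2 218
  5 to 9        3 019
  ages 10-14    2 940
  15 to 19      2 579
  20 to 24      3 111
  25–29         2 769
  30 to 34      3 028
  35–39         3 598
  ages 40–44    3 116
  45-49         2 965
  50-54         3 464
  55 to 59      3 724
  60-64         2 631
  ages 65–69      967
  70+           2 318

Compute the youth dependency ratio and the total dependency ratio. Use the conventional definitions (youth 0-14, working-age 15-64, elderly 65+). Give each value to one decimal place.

Youth dependency ratio: 26.4
Total dependency ratio: 37.0

0–14: 2 218 + 3 019 + 2 940 = 8 177
15–64: 2 579 + 3 111 + 2 769 + 3 028 + 3 598 + 3 116 + 2 965 + 3 464 + 3 724 + 2 631 = 30 985
65+: 967 + 2 318 = 3 285
Youth dependency ratio = 8 177 / 30 985 × 100 = 26.4
Total dependency ratio = (8 177 + 3 285) / 30 985 × 100 = 11 462 / 30 985 × 100 = 37.0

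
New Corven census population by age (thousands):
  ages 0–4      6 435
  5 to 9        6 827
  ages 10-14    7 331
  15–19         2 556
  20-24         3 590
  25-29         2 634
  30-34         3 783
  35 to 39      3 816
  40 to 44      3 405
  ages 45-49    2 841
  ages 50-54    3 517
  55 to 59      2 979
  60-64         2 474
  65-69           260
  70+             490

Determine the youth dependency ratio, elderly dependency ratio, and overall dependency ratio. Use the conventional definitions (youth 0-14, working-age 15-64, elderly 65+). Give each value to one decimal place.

Youth dependency ratio: 65.2
Old-age dependency ratio: 2.4
Total dependency ratio: 67.6

0–14: 6 435 + 6 827 + 7 331 = 20 593
15–64: 2 556 + 3 590 + 2 634 + 3 783 + 3 816 + 3 405 + 2 841 + 3 517 + 2 979 + 2 474 = 31 595
65+: 260 + 490 = 750
Youth dependency ratio = 20 593 / 31 595 × 100 = 65.2
Old-age dependency ratio = 750 / 31 595 × 100 = 2.4
Total dependency ratio = (20 593 + 750) / 31 595 × 100 = 21 343 / 31 595 × 100 = 67.6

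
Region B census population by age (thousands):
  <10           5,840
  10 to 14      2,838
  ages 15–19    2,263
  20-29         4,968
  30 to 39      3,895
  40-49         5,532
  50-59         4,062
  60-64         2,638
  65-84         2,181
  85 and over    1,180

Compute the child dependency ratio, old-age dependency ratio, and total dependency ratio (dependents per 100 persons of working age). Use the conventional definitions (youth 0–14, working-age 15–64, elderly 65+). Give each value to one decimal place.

Youth dependency ratio: 37.2
Old-age dependency ratio: 14.4
Total dependency ratio: 51.5

0–14: 5,840 + 2,838 = 8,678
15–64: 2,263 + 4,968 + 3,895 + 5,532 + 4,062 + 2,638 = 23,358
65+: 2,181 + 1,180 = 3,361
Youth dependency ratio = 8,678 / 23,358 × 100 = 37.2
Old-age dependency ratio = 3,361 / 23,358 × 100 = 14.4
Total dependency ratio = (8,678 + 3,361) / 23,358 × 100 = 12,039 / 23,358 × 100 = 51.5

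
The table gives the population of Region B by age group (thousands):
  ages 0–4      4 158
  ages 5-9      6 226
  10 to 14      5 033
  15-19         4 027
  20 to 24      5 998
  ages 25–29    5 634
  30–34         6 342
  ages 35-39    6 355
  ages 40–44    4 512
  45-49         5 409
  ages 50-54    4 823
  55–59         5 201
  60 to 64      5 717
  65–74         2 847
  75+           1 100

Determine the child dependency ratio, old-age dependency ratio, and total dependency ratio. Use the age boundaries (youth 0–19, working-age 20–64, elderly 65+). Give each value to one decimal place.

0–19: 4 158 + 6 226 + 5 033 + 4 027 = 19 444
20–64: 5 998 + 5 634 + 6 342 + 6 355 + 4 512 + 5 409 + 4 823 + 5 201 + 5 717 = 49 991
65+: 2 847 + 1 100 = 3 947
Youth dependency ratio = 19 444 / 49 991 × 100 = 38.9
Old-age dependency ratio = 3 947 / 49 991 × 100 = 7.9
Total dependency ratio = (19 444 + 3 947) / 49 991 × 100 = 23 391 / 49 991 × 100 = 46.8

Youth dependency ratio: 38.9
Old-age dependency ratio: 7.9
Total dependency ratio: 46.8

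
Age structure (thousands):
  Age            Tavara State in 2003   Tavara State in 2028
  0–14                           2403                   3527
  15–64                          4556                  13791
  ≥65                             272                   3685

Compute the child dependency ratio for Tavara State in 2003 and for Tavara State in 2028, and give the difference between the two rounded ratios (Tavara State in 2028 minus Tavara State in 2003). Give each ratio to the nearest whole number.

Tavara State in 2003: 53
Tavara State in 2028: 26
Difference: -27

Tavara State in 2003: 2403 / 4556 × 100 = 53
Tavara State in 2028: 3527 / 13791 × 100 = 26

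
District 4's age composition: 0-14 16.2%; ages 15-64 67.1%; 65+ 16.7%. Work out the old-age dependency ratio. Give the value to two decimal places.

Old-age dependency ratio: 24.89

Old-age dependency ratio = 16.7 / 67.1 × 100 = 24.89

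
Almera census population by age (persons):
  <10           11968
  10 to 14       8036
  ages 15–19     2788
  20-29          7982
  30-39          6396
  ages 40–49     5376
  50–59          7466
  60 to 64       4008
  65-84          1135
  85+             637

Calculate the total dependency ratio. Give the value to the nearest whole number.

0–14: 11968 + 8036 = 20004
15–64: 2788 + 7982 + 6396 + 5376 + 7466 + 4008 = 34016
65+: 1135 + 637 = 1772
Total dependency ratio = (20004 + 1772) / 34016 × 100 = 21776 / 34016 × 100 = 64

Total dependency ratio: 64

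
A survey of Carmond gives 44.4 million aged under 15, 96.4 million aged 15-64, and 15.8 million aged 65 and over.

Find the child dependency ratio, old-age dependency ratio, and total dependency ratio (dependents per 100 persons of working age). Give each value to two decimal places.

Youth dependency ratio: 46.06
Old-age dependency ratio: 16.39
Total dependency ratio: 62.45

Youth dependency ratio = 44.4 / 96.4 × 100 = 46.06
Old-age dependency ratio = 15.8 / 96.4 × 100 = 16.39
Total dependency ratio = (44.4 + 15.8) / 96.4 × 100 = 60.2 / 96.4 × 100 = 62.45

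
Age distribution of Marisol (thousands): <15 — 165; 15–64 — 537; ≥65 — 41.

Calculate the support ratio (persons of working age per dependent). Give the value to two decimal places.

Support ratio = 537 / (165 + 41) = 537 / 206 = 2.61

Support ratio: 2.61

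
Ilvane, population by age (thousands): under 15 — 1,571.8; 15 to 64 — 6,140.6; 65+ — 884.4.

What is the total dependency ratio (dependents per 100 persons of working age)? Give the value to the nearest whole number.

Total dependency ratio: 40

Total dependency ratio = (1,571.8 + 884.4) / 6,140.6 × 100 = 2,456.2 / 6,140.6 × 100 = 40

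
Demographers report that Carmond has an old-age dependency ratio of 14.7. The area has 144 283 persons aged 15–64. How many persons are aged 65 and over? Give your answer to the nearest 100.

Aged 65 and over: 21 200

Old-age dependency ratio = elderly / working-age × 100
14.7 = E / 144 283 × 100
⇒ 21 200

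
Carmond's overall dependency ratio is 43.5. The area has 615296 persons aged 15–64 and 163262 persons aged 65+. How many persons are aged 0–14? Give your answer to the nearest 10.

Total dependency ratio = (youth + elderly) / working-age × 100
43.5 = (Y + 163262) / 615296 × 100
⇒ 104390

Aged 0–14: 104390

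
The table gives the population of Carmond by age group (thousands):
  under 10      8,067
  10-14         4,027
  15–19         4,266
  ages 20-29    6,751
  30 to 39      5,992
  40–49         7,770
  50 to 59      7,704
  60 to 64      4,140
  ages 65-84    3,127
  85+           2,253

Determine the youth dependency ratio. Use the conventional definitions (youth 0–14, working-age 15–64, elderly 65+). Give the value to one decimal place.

Youth dependency ratio: 33.0

0–14: 8,067 + 4,027 = 12,094
15–64: 4,266 + 6,751 + 5,992 + 7,770 + 7,704 + 4,140 = 36,623
65+: 3,127 + 2,253 = 5,380
Youth dependency ratio = 12,094 / 36,623 × 100 = 33.0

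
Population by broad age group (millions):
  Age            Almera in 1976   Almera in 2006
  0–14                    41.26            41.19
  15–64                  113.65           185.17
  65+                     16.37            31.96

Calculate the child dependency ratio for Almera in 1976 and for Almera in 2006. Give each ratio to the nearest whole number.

Almera in 1976: 36
Almera in 2006: 22

Almera in 1976: 41.26 / 113.65 × 100 = 36
Almera in 2006: 41.19 / 185.17 × 100 = 22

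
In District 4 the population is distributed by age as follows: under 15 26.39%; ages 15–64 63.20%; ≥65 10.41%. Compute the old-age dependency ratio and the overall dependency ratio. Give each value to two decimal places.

Old-age dependency ratio: 16.47
Total dependency ratio: 58.23

Old-age dependency ratio = 10.41 / 63.20 × 100 = 16.47
Total dependency ratio = (26.39 + 10.41) / 63.20 × 100 = 36.80 / 63.20 × 100 = 58.23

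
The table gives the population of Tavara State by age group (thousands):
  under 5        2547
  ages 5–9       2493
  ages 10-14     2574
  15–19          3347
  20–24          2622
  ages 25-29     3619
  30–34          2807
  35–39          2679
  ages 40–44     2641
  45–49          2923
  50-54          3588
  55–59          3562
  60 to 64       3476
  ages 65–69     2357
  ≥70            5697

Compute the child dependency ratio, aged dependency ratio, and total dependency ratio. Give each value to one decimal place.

0–14: 2547 + 2493 + 2574 = 7614
15–64: 3347 + 2622 + 3619 + 2807 + 2679 + 2641 + 2923 + 3588 + 3562 + 3476 = 31264
65+: 2357 + 5697 = 8054
Youth dependency ratio = 7614 / 31264 × 100 = 24.4
Old-age dependency ratio = 8054 / 31264 × 100 = 25.8
Total dependency ratio = (7614 + 8054) / 31264 × 100 = 15668 / 31264 × 100 = 50.1

Youth dependency ratio: 24.4
Old-age dependency ratio: 25.8
Total dependency ratio: 50.1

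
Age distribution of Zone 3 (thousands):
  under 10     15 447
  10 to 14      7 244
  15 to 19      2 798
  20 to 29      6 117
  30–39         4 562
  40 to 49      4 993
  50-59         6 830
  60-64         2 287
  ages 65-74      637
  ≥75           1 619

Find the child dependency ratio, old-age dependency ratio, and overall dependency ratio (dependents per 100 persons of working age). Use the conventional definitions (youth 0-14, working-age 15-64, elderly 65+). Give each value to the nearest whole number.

0–14: 15 447 + 7 244 = 22 691
15–64: 2 798 + 6 117 + 4 562 + 4 993 + 6 830 + 2 287 = 27 587
65+: 637 + 1 619 = 2 256
Youth dependency ratio = 22 691 / 27 587 × 100 = 82
Old-age dependency ratio = 2 256 / 27 587 × 100 = 8
Total dependency ratio = (22 691 + 2 256) / 27 587 × 100 = 24 947 / 27 587 × 100 = 90

Youth dependency ratio: 82
Old-age dependency ratio: 8
Total dependency ratio: 90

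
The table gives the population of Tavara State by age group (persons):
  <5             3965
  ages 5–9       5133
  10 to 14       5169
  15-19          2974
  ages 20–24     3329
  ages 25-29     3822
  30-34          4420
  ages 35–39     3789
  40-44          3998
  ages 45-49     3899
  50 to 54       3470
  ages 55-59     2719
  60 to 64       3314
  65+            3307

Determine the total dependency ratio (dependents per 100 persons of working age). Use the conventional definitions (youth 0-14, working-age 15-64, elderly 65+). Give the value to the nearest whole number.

Total dependency ratio: 49

0–14: 3965 + 5133 + 5169 = 14267
15–64: 2974 + 3329 + 3822 + 4420 + 3789 + 3998 + 3899 + 3470 + 2719 + 3314 = 35734
65+: 3307
Total dependency ratio = (14267 + 3307) / 35734 × 100 = 17574 / 35734 × 100 = 49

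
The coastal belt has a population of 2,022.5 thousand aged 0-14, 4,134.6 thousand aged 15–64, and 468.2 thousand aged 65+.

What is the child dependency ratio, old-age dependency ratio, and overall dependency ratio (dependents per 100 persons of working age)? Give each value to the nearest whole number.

Youth dependency ratio: 49
Old-age dependency ratio: 11
Total dependency ratio: 60

Youth dependency ratio = 2,022.5 / 4,134.6 × 100 = 49
Old-age dependency ratio = 468.2 / 4,134.6 × 100 = 11
Total dependency ratio = (2,022.5 + 468.2) / 4,134.6 × 100 = 2,490.7 / 4,134.6 × 100 = 60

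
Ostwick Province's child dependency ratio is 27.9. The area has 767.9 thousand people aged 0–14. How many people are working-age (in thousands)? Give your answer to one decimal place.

Youth dependency ratio = youth / working-age × 100
27.9 = 767.9 / W × 100
⇒ 2 752.3

Working-age: 2 752.3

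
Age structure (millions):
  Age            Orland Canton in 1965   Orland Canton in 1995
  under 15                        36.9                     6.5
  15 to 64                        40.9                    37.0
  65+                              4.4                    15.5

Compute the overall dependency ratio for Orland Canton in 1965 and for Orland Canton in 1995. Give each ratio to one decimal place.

Orland Canton in 1965: 101.0
Orland Canton in 1995: 59.5

Orland Canton in 1965: (36.9 + 4.4) / 40.9 × 100 = 41.3 / 40.9 × 100 = 101.0
Orland Canton in 1995: (6.5 + 15.5) / 37.0 × 100 = 22.0 / 37.0 × 100 = 59.5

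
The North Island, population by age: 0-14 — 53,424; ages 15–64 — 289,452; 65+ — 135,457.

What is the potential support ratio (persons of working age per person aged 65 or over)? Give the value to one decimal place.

Potential support ratio = 289,452 / 135,457 = 2.1

Potential support ratio: 2.1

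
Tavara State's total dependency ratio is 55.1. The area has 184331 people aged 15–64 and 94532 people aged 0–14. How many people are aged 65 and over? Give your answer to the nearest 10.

Total dependency ratio = (youth + elderly) / working-age × 100
55.1 = (94532 + E) / 184331 × 100
⇒ 7030

Aged 65 and over: 7030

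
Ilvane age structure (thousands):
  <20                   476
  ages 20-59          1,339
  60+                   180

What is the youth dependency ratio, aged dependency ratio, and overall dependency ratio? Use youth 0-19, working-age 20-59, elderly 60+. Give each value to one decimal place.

Youth dependency ratio = 476 / 1,339 × 100 = 35.5
Old-age dependency ratio = 180 / 1,339 × 100 = 13.4
Total dependency ratio = (476 + 180) / 1,339 × 100 = 656 / 1,339 × 100 = 49.0

Youth dependency ratio: 35.5
Old-age dependency ratio: 13.4
Total dependency ratio: 49.0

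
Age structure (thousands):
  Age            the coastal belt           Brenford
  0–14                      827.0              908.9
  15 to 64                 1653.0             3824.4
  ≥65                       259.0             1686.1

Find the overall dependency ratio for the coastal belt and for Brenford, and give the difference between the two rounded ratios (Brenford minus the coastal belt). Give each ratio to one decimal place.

the coastal belt: 65.7
Brenford: 67.9
Difference: +2.2

the coastal belt: (827.0 + 259.0) / 1653.0 × 100 = 1086.0 / 1653.0 × 100 = 65.7
Brenford: (908.9 + 1686.1) / 3824.4 × 100 = 2595.0 / 3824.4 × 100 = 67.9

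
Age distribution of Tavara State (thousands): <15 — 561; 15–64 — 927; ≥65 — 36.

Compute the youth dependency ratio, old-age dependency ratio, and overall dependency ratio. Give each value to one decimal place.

Youth dependency ratio: 60.5
Old-age dependency ratio: 3.9
Total dependency ratio: 64.4

Youth dependency ratio = 561 / 927 × 100 = 60.5
Old-age dependency ratio = 36 / 927 × 100 = 3.9
Total dependency ratio = (561 + 36) / 927 × 100 = 597 / 927 × 100 = 64.4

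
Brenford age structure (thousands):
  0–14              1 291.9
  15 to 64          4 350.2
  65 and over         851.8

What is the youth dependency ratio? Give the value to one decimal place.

Youth dependency ratio: 29.7

Youth dependency ratio = 1 291.9 / 4 350.2 × 100 = 29.7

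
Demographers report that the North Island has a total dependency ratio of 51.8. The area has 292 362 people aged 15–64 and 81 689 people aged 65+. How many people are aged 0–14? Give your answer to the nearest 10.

Aged 0–14: 69 750

Total dependency ratio = (youth + elderly) / working-age × 100
51.8 = (Y + 81 689) / 292 362 × 100
⇒ 69 750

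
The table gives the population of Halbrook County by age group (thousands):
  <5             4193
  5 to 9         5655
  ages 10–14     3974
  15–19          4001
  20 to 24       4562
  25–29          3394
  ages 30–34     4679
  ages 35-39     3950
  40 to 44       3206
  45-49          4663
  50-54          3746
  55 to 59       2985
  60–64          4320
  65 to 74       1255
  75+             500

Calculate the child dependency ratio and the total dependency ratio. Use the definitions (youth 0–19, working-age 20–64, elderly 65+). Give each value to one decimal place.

Youth dependency ratio: 50.2
Total dependency ratio: 55.1

0–19: 4193 + 5655 + 3974 + 4001 = 17823
20–64: 4562 + 3394 + 4679 + 3950 + 3206 + 4663 + 3746 + 2985 + 4320 = 35505
65+: 1255 + 500 = 1755
Youth dependency ratio = 17823 / 35505 × 100 = 50.2
Total dependency ratio = (17823 + 1755) / 35505 × 100 = 19578 / 35505 × 100 = 55.1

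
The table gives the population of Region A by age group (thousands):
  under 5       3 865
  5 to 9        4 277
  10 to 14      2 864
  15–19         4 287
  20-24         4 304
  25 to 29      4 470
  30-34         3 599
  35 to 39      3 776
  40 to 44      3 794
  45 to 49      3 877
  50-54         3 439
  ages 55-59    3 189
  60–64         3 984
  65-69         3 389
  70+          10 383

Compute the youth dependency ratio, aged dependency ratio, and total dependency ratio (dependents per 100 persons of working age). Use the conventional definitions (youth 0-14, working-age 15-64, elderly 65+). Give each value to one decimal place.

0–14: 3 865 + 4 277 + 2 864 = 11 006
15–64: 4 287 + 4 304 + 4 470 + 3 599 + 3 776 + 3 794 + 3 877 + 3 439 + 3 189 + 3 984 = 38 719
65+: 3 389 + 10 383 = 13 772
Youth dependency ratio = 11 006 / 38 719 × 100 = 28.4
Old-age dependency ratio = 13 772 / 38 719 × 100 = 35.6
Total dependency ratio = (11 006 + 13 772) / 38 719 × 100 = 24 778 / 38 719 × 100 = 64.0

Youth dependency ratio: 28.4
Old-age dependency ratio: 35.6
Total dependency ratio: 64.0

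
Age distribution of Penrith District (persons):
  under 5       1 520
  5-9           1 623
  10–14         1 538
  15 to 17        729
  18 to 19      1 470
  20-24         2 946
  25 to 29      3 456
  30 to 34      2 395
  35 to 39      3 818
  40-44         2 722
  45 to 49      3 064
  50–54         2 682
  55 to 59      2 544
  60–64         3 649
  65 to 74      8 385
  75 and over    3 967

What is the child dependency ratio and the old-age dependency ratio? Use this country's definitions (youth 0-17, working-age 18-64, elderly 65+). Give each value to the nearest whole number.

0–17: 1 520 + 1 623 + 1 538 + 729 = 5 410
18–64: 1 470 + 2 946 + 3 456 + 2 395 + 3 818 + 2 722 + 3 064 + 2 682 + 2 544 + 3 649 = 28 746
65+: 8 385 + 3 967 = 12 352
Youth dependency ratio = 5 410 / 28 746 × 100 = 19
Old-age dependency ratio = 12 352 / 28 746 × 100 = 43

Youth dependency ratio: 19
Old-age dependency ratio: 43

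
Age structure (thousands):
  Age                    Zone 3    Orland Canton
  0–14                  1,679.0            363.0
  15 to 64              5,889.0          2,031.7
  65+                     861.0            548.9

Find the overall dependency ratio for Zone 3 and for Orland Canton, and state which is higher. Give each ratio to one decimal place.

Zone 3: (1,679.0 + 861.0) / 5,889.0 × 100 = 2,540.0 / 5,889.0 × 100 = 43.1
Orland Canton: (363.0 + 548.9) / 2,031.7 × 100 = 911.9 / 2,031.7 × 100 = 44.9

Zone 3: 43.1
Orland Canton: 44.9
Higher: Orland Canton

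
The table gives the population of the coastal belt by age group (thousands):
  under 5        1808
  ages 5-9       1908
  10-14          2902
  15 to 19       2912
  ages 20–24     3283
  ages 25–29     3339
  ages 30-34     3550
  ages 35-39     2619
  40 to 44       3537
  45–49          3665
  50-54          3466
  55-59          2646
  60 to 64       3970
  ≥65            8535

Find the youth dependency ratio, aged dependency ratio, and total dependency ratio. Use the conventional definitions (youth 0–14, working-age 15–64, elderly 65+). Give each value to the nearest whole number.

0–14: 1808 + 1908 + 2902 = 6618
15–64: 2912 + 3283 + 3339 + 3550 + 2619 + 3537 + 3665 + 3466 + 2646 + 3970 = 32987
65+: 8535
Youth dependency ratio = 6618 / 32987 × 100 = 20
Old-age dependency ratio = 8535 / 32987 × 100 = 26
Total dependency ratio = (6618 + 8535) / 32987 × 100 = 15153 / 32987 × 100 = 46

Youth dependency ratio: 20
Old-age dependency ratio: 26
Total dependency ratio: 46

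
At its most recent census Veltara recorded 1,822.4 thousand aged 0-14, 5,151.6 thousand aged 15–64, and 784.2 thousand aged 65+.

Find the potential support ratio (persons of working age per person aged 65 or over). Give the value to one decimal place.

Potential support ratio = 5,151.6 / 784.2 = 6.6

Potential support ratio: 6.6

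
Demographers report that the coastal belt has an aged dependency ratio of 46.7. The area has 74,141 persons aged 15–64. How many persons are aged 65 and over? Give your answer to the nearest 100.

Old-age dependency ratio = elderly / working-age × 100
46.7 = E / 74,141 × 100
⇒ 34,600

Aged 65 and over: 34,600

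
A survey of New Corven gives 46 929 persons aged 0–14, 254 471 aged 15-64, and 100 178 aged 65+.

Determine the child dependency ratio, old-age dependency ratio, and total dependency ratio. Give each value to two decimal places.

Youth dependency ratio = 46 929 / 254 471 × 100 = 18.44
Old-age dependency ratio = 100 178 / 254 471 × 100 = 39.37
Total dependency ratio = (46 929 + 100 178) / 254 471 × 100 = 147 107 / 254 471 × 100 = 57.81

Youth dependency ratio: 18.44
Old-age dependency ratio: 39.37
Total dependency ratio: 57.81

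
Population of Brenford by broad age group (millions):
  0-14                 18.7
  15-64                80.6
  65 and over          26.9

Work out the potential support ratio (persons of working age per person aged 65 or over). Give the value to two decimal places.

Potential support ratio: 3.00

Potential support ratio = 80.6 / 26.9 = 3.00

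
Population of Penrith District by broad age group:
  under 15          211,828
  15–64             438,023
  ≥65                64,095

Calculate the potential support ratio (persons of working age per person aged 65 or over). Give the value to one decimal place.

Potential support ratio = 438,023 / 64,095 = 6.8

Potential support ratio: 6.8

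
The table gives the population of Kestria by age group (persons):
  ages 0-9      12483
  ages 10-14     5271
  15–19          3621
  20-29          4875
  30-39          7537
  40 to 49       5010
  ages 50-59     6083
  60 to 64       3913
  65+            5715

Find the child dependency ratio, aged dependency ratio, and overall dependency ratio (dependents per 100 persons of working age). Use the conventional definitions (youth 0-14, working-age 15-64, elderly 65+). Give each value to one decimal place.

0–14: 12483 + 5271 = 17754
15–64: 3621 + 4875 + 7537 + 5010 + 6083 + 3913 = 31039
65+: 5715
Youth dependency ratio = 17754 / 31039 × 100 = 57.2
Old-age dependency ratio = 5715 / 31039 × 100 = 18.4
Total dependency ratio = (17754 + 5715) / 31039 × 100 = 23469 / 31039 × 100 = 75.6

Youth dependency ratio: 57.2
Old-age dependency ratio: 18.4
Total dependency ratio: 75.6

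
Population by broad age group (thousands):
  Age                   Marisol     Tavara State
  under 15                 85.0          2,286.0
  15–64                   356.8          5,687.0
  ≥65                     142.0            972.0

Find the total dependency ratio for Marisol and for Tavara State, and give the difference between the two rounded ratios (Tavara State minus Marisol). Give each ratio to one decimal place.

Marisol: (85.0 + 142.0) / 356.8 × 100 = 227.0 / 356.8 × 100 = 63.6
Tavara State: (2,286.0 + 972.0) / 5,687.0 × 100 = 3,258.0 / 5,687.0 × 100 = 57.3

Marisol: 63.6
Tavara State: 57.3
Difference: -6.3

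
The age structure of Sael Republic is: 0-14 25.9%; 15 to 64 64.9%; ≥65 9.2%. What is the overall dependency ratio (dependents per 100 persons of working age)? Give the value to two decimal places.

Total dependency ratio: 54.08

Total dependency ratio = (25.9 + 9.2) / 64.9 × 100 = 35.1 / 64.9 × 100 = 54.08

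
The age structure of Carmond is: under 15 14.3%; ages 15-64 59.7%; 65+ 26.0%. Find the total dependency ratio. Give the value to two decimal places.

Total dependency ratio = (14.3 + 26.0) / 59.7 × 100 = 40.3 / 59.7 × 100 = 67.50

Total dependency ratio: 67.50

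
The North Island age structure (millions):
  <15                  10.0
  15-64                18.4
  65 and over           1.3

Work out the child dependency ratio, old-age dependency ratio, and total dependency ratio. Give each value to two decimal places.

Youth dependency ratio = 10.0 / 18.4 × 100 = 54.35
Old-age dependency ratio = 1.3 / 18.4 × 100 = 7.07
Total dependency ratio = (10.0 + 1.3) / 18.4 × 100 = 11.3 / 18.4 × 100 = 61.41

Youth dependency ratio: 54.35
Old-age dependency ratio: 7.07
Total dependency ratio: 61.41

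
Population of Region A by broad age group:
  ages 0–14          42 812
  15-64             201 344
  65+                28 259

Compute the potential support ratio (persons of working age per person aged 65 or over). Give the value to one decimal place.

Potential support ratio = 201 344 / 28 259 = 7.1

Potential support ratio: 7.1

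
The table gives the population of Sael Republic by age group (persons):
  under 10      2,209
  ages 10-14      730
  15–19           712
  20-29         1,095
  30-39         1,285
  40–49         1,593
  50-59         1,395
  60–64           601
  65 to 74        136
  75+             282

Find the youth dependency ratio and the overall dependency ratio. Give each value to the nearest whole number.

0–14: 2,209 + 730 = 2,939
15–64: 712 + 1,095 + 1,285 + 1,593 + 1,395 + 601 = 6,681
65+: 136 + 282 = 418
Youth dependency ratio = 2,939 / 6,681 × 100 = 44
Total dependency ratio = (2,939 + 418) / 6,681 × 100 = 3,357 / 6,681 × 100 = 50

Youth dependency ratio: 44
Total dependency ratio: 50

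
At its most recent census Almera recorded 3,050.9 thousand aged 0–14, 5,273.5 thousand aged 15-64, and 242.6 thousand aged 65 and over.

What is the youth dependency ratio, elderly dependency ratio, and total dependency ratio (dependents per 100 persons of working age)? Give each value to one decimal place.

Youth dependency ratio = 3,050.9 / 5,273.5 × 100 = 57.9
Old-age dependency ratio = 242.6 / 5,273.5 × 100 = 4.6
Total dependency ratio = (3,050.9 + 242.6) / 5,273.5 × 100 = 3,293.5 / 5,273.5 × 100 = 62.5

Youth dependency ratio: 57.9
Old-age dependency ratio: 4.6
Total dependency ratio: 62.5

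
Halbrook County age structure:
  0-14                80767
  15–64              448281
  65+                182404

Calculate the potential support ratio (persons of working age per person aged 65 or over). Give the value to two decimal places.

Potential support ratio: 2.46

Potential support ratio = 448281 / 182404 = 2.46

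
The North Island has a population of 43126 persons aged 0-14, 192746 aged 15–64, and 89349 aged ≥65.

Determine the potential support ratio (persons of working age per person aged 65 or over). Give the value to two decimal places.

Potential support ratio: 2.16

Potential support ratio = 192746 / 89349 = 2.16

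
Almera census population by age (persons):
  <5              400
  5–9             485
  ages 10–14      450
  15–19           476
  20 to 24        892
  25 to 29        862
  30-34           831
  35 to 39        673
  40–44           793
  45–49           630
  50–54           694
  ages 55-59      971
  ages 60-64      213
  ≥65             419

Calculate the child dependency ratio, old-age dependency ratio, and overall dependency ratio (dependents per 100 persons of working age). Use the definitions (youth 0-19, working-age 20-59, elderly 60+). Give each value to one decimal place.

Youth dependency ratio: 28.5
Old-age dependency ratio: 10.0
Total dependency ratio: 38.5

0–19: 400 + 485 + 450 + 476 = 1811
20–59: 892 + 862 + 831 + 673 + 793 + 630 + 694 + 971 = 6346
60+: 213 + 419 = 632
Youth dependency ratio = 1811 / 6346 × 100 = 28.5
Old-age dependency ratio = 632 / 6346 × 100 = 10.0
Total dependency ratio = (1811 + 632) / 6346 × 100 = 2443 / 6346 × 100 = 38.5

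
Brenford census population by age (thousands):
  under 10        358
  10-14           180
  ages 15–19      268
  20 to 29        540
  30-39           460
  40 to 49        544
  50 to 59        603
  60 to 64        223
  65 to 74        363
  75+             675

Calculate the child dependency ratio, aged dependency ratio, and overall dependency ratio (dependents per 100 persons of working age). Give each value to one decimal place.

0–14: 358 + 180 = 538
15–64: 268 + 540 + 460 + 544 + 603 + 223 = 2,638
65+: 363 + 675 = 1,038
Youth dependency ratio = 538 / 2,638 × 100 = 20.4
Old-age dependency ratio = 1,038 / 2,638 × 100 = 39.3
Total dependency ratio = (538 + 1,038) / 2,638 × 100 = 1,576 / 2,638 × 100 = 59.7

Youth dependency ratio: 20.4
Old-age dependency ratio: 39.3
Total dependency ratio: 59.7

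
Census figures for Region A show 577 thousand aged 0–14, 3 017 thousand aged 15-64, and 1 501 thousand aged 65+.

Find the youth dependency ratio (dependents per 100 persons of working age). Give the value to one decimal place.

Youth dependency ratio: 19.1

Youth dependency ratio = 577 / 3 017 × 100 = 19.1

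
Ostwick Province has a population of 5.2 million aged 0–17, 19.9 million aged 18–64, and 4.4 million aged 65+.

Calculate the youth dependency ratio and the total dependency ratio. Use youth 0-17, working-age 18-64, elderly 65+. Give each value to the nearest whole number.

Youth dependency ratio = 5.2 / 19.9 × 100 = 26
Total dependency ratio = (5.2 + 4.4) / 19.9 × 100 = 9.6 / 19.9 × 100 = 48

Youth dependency ratio: 26
Total dependency ratio: 48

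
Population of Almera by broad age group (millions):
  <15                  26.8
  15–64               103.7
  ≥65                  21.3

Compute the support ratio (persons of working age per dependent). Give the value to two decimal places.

Support ratio: 2.16

Support ratio = 103.7 / (26.8 + 21.3) = 103.7 / 48.1 = 2.16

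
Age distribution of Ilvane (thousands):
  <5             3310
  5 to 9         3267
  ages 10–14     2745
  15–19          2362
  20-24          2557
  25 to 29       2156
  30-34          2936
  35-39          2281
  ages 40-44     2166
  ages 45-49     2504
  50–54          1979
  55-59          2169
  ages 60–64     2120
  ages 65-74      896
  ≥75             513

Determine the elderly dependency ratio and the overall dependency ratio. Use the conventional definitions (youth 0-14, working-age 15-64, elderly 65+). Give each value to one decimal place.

Old-age dependency ratio: 6.1
Total dependency ratio: 46.2

0–14: 3310 + 3267 + 2745 = 9322
15–64: 2362 + 2557 + 2156 + 2936 + 2281 + 2166 + 2504 + 1979 + 2169 + 2120 = 23230
65+: 896 + 513 = 1409
Old-age dependency ratio = 1409 / 23230 × 100 = 6.1
Total dependency ratio = (9322 + 1409) / 23230 × 100 = 10731 / 23230 × 100 = 46.2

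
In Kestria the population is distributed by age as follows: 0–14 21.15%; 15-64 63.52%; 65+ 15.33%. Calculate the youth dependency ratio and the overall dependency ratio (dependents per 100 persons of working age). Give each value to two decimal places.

Youth dependency ratio: 33.30
Total dependency ratio: 57.43

Youth dependency ratio = 21.15 / 63.52 × 100 = 33.30
Total dependency ratio = (21.15 + 15.33) / 63.52 × 100 = 36.48 / 63.52 × 100 = 57.43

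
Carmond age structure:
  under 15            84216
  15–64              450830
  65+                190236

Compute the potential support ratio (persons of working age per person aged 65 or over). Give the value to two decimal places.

Potential support ratio: 2.37

Potential support ratio = 450830 / 190236 = 2.37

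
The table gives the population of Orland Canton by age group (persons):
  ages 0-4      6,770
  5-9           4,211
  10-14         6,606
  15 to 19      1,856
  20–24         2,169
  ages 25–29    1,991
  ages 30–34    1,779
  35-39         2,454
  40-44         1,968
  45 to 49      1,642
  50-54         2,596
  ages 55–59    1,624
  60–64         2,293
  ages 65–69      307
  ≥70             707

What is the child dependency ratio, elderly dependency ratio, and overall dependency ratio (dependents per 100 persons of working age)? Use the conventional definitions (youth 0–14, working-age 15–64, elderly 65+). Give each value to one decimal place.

Youth dependency ratio: 86.3
Old-age dependency ratio: 5.0
Total dependency ratio: 91.3

0–14: 6,770 + 4,211 + 6,606 = 17,587
15–64: 1,856 + 2,169 + 1,991 + 1,779 + 2,454 + 1,968 + 1,642 + 2,596 + 1,624 + 2,293 = 20,372
65+: 307 + 707 = 1,014
Youth dependency ratio = 17,587 / 20,372 × 100 = 86.3
Old-age dependency ratio = 1,014 / 20,372 × 100 = 5.0
Total dependency ratio = (17,587 + 1,014) / 20,372 × 100 = 18,601 / 20,372 × 100 = 91.3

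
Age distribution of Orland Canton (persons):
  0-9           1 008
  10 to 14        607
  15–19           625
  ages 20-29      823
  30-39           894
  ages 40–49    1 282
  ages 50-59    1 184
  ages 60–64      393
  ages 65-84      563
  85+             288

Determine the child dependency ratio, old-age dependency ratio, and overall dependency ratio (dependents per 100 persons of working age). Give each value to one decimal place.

Youth dependency ratio: 31.1
Old-age dependency ratio: 16.4
Total dependency ratio: 47.4

0–14: 1 008 + 607 = 1 615
15–64: 625 + 823 + 894 + 1 282 + 1 184 + 393 = 5 201
65+: 563 + 288 = 851
Youth dependency ratio = 1 615 / 5 201 × 100 = 31.1
Old-age dependency ratio = 851 / 5 201 × 100 = 16.4
Total dependency ratio = (1 615 + 851) / 5 201 × 100 = 2 466 / 5 201 × 100 = 47.4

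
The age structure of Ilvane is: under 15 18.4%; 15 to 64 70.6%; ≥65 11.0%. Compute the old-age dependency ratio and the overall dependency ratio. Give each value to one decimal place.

Old-age dependency ratio = 11.0 / 70.6 × 100 = 15.6
Total dependency ratio = (18.4 + 11.0) / 70.6 × 100 = 29.4 / 70.6 × 100 = 41.6

Old-age dependency ratio: 15.6
Total dependency ratio: 41.6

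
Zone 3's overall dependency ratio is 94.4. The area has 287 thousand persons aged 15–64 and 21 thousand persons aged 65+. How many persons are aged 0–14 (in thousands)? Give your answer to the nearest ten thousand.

Total dependency ratio = (youth + elderly) / working-age × 100
94.4 = (Y + 21) / 287 × 100
⇒ 250

Aged 0–14: 250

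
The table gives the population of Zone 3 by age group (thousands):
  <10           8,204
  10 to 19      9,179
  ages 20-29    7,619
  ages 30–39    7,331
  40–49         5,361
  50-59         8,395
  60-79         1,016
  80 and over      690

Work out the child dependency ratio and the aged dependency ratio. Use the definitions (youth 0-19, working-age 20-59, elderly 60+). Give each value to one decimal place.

Youth dependency ratio: 60.6
Old-age dependency ratio: 5.9

0–19: 8,204 + 9,179 = 17,383
20–59: 7,619 + 7,331 + 5,361 + 8,395 = 28,706
60+: 1,016 + 690 = 1,706
Youth dependency ratio = 17,383 / 28,706 × 100 = 60.6
Old-age dependency ratio = 1,706 / 28,706 × 100 = 5.9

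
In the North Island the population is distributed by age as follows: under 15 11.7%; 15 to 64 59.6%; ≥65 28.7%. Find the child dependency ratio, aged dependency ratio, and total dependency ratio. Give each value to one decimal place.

Youth dependency ratio = 11.7 / 59.6 × 100 = 19.6
Old-age dependency ratio = 28.7 / 59.6 × 100 = 48.2
Total dependency ratio = (11.7 + 28.7) / 59.6 × 100 = 40.4 / 59.6 × 100 = 67.8

Youth dependency ratio: 19.6
Old-age dependency ratio: 48.2
Total dependency ratio: 67.8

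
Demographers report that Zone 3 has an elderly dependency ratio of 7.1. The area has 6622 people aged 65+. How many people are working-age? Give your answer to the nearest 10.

Old-age dependency ratio = elderly / working-age × 100
7.1 = 6622 / W × 100
⇒ 93270

Working-age: 93270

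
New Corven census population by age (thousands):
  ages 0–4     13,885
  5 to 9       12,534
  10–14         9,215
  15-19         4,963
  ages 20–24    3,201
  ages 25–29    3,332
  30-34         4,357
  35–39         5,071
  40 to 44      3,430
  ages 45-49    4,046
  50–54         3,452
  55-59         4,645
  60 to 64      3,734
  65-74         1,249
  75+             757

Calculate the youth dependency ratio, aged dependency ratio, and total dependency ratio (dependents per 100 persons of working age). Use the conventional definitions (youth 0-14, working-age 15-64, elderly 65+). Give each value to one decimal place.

Youth dependency ratio: 88.6
Old-age dependency ratio: 5.0
Total dependency ratio: 93.6

0–14: 13,885 + 12,534 + 9,215 = 35,634
15–64: 4,963 + 3,201 + 3,332 + 4,357 + 5,071 + 3,430 + 4,046 + 3,452 + 4,645 + 3,734 = 40,231
65+: 1,249 + 757 = 2,006
Youth dependency ratio = 35,634 / 40,231 × 100 = 88.6
Old-age dependency ratio = 2,006 / 40,231 × 100 = 5.0
Total dependency ratio = (35,634 + 2,006) / 40,231 × 100 = 37,640 / 40,231 × 100 = 93.6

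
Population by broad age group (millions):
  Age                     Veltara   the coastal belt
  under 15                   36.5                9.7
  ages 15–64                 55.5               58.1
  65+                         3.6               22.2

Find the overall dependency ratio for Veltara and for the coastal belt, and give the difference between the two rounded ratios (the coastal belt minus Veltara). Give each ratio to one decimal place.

Veltara: (36.5 + 3.6) / 55.5 × 100 = 40.1 / 55.5 × 100 = 72.3
the coastal belt: (9.7 + 22.2) / 58.1 × 100 = 31.9 / 58.1 × 100 = 54.9

Veltara: 72.3
the coastal belt: 54.9
Difference: -17.4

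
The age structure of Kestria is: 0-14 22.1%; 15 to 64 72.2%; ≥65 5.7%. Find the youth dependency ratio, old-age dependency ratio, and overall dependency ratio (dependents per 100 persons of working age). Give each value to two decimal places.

Youth dependency ratio = 22.1 / 72.2 × 100 = 30.61
Old-age dependency ratio = 5.7 / 72.2 × 100 = 7.89
Total dependency ratio = (22.1 + 5.7) / 72.2 × 100 = 27.8 / 72.2 × 100 = 38.50

Youth dependency ratio: 30.61
Old-age dependency ratio: 7.89
Total dependency ratio: 38.50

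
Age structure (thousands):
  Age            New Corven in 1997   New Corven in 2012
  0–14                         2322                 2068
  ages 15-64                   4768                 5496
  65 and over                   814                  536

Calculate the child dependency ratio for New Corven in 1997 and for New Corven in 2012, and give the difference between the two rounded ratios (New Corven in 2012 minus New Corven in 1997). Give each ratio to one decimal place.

New Corven in 1997: 48.7
New Corven in 2012: 37.6
Difference: -11.1

New Corven in 1997: 2322 / 4768 × 100 = 48.7
New Corven in 2012: 2068 / 5496 × 100 = 37.6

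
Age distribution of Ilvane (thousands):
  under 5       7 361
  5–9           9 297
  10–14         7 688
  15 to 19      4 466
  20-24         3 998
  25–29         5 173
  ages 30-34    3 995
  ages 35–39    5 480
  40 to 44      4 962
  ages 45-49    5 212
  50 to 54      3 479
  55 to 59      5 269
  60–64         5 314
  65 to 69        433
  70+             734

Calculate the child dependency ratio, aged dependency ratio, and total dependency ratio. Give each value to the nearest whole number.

Youth dependency ratio: 51
Old-age dependency ratio: 2
Total dependency ratio: 54

0–14: 7 361 + 9 297 + 7 688 = 24 346
15–64: 4 466 + 3 998 + 5 173 + 3 995 + 5 480 + 4 962 + 5 212 + 3 479 + 5 269 + 5 314 = 47 348
65+: 433 + 734 = 1 167
Youth dependency ratio = 24 346 / 47 348 × 100 = 51
Old-age dependency ratio = 1 167 / 47 348 × 100 = 2
Total dependency ratio = (24 346 + 1 167) / 47 348 × 100 = 25 513 / 47 348 × 100 = 54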